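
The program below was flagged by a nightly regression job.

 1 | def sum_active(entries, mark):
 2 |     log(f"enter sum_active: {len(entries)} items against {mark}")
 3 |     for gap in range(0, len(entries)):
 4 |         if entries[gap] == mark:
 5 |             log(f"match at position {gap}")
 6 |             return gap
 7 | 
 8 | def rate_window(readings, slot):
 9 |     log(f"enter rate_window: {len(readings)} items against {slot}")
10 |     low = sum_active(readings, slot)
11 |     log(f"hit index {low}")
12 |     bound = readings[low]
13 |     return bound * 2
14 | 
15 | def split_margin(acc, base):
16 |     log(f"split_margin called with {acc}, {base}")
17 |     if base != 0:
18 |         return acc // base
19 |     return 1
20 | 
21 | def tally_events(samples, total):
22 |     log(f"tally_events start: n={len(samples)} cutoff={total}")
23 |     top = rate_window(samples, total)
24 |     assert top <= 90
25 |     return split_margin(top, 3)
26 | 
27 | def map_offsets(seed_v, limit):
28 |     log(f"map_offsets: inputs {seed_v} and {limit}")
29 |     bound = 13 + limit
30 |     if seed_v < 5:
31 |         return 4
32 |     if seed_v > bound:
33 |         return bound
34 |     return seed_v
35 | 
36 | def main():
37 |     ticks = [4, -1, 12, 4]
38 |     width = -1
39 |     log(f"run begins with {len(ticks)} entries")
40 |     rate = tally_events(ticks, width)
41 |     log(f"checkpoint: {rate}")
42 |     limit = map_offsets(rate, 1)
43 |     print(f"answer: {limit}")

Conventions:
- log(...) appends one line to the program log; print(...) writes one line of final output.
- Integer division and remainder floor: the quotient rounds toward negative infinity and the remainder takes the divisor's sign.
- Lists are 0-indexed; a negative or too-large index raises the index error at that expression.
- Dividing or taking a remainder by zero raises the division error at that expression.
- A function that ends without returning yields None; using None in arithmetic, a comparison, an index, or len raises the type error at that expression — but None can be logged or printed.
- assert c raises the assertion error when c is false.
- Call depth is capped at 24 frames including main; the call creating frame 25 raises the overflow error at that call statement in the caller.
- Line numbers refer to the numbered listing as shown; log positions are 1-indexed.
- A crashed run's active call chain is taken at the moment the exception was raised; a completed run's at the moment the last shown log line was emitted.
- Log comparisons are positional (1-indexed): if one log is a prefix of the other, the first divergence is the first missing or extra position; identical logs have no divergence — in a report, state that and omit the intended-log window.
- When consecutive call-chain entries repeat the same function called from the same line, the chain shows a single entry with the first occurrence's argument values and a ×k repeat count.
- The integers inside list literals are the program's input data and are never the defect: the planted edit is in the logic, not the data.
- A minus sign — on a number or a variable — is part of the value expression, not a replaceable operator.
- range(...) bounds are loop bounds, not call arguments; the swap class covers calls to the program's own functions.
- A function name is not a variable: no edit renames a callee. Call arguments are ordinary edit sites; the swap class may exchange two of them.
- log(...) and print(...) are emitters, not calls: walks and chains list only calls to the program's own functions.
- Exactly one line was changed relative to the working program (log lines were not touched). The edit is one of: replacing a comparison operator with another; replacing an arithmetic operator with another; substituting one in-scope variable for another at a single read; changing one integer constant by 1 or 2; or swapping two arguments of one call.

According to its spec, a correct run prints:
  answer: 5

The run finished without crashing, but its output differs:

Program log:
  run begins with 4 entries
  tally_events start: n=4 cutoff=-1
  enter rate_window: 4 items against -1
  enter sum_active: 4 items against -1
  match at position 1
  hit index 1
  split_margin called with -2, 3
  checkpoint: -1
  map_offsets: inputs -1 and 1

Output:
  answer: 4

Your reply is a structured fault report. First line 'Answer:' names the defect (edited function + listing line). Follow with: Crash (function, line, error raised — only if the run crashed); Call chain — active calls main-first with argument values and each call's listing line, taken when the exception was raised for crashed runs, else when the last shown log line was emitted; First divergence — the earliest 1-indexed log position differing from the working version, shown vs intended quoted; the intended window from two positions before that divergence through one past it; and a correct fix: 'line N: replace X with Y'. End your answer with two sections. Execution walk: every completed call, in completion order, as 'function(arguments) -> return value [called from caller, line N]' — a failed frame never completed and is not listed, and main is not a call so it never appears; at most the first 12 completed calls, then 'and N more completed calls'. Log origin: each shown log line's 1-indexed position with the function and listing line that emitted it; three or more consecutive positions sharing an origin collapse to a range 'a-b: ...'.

Answer: the defect is in map_offsets at line 31.
Core observation: Every logged value matches the working version; the printed result is what differs.
Call chain: main -> map_offsets(-1, 1) (called at line 42).
First divergence: none — the logs agree in full.
Execution walk:
  sum_active([4, -1, 12, 4], -1) -> 1  [called from rate_window, line 10]
  rate_window([4, -1, 12, 4], -1) -> -2  [called from tally_events, line 23]
  split_margin(-2, 3) -> -1  [called from tally_events, line 25]
  tally_events([4, -1, 12, 4], -1) -> -1  [called from main, line 40]
  map_offsets(-1, 1) -> 4  [called from main, line 42]
Log origin:
  1: logged in main at line 39
  2: logged in tally_events at line 22
  3: logged in rate_window at line 9
  4: logged in sum_active at line 2
  5: logged in sum_active at line 5
  6: logged in rate_window at line 11
  7: logged in split_margin at line 16
  8: logged in main at line 41
  9: logged in map_offsets at line 28
A correct fix: line 31: replace `4` with `5`.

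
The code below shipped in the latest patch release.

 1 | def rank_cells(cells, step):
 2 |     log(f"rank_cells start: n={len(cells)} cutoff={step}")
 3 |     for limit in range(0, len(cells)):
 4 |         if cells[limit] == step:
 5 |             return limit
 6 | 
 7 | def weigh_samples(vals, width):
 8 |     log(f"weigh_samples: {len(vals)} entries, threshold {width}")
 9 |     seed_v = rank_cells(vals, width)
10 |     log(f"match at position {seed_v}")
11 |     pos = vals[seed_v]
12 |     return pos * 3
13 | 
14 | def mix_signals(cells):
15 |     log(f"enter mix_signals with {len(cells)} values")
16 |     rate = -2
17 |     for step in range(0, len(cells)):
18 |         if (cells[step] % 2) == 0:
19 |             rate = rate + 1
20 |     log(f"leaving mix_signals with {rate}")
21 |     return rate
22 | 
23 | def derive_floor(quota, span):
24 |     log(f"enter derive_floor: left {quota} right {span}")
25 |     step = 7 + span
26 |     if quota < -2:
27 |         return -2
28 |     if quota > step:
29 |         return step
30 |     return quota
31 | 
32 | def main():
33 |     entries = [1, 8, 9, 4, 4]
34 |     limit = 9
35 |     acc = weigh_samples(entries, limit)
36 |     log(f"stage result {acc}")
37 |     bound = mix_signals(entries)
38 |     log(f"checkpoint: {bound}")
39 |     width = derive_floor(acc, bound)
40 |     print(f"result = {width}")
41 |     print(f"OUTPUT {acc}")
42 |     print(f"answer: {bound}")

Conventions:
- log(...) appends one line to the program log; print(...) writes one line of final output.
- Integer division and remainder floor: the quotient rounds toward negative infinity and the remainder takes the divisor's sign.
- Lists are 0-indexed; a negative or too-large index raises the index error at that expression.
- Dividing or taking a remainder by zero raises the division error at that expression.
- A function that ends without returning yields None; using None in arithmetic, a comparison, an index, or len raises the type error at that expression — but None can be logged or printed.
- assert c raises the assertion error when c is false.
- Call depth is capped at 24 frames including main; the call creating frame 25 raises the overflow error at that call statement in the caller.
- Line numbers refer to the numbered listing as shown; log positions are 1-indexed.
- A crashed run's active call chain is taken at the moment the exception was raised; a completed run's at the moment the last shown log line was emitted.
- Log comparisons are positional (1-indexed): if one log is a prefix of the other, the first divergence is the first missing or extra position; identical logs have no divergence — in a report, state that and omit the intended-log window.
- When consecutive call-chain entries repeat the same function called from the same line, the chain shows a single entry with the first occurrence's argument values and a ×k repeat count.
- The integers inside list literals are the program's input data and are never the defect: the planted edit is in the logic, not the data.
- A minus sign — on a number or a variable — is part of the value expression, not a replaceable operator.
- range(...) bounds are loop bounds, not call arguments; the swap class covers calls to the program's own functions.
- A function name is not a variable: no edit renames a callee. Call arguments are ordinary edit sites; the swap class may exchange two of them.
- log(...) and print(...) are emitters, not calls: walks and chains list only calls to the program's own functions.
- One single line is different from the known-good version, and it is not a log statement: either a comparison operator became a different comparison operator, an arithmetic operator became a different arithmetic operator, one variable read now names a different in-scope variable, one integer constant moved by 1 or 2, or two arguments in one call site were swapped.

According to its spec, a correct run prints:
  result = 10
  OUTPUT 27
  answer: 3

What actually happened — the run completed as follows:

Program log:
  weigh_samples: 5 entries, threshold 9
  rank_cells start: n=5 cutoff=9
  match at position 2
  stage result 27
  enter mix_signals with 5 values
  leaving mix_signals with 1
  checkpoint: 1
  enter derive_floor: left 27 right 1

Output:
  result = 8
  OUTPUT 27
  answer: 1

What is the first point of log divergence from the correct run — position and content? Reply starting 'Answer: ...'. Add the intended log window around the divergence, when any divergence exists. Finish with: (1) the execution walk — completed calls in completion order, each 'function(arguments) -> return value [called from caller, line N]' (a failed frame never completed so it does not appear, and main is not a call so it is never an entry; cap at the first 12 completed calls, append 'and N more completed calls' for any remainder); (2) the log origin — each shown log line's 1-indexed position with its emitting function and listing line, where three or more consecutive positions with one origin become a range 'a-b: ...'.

Answer: position 6; shown 'leaving mix_signals with 1' vs intended 'leaving mix_signals with 3'.
Intended log window:
  4: stage result 27
  5: enter mix_signals with 5 values
  6: leaving mix_signals with 3
  7: checkpoint: 3
Execution walk:
  rank_cells([1, 8, 9, 4, 4], 9) -> 2  [called from weigh_samples, line 9]
  weigh_samples([1, 8, 9, 4, 4], 9) -> 27  [called from main, line 35]
  mix_signals([1, 8, 9, 4, 4]) -> 1  [called from main, line 37]
  derive_floor(27, 1) -> 8  [called from main, line 39]
Origin of each log line:
  1: from weigh_samples, line 8
  2: from rank_cells, line 2
  3: from weigh_samples, line 10
  4: from main, line 36
  5: from mix_signals, line 15
  6: from mix_signals, line 20
  7: from main, line 38
  8: from derive_floor, line 24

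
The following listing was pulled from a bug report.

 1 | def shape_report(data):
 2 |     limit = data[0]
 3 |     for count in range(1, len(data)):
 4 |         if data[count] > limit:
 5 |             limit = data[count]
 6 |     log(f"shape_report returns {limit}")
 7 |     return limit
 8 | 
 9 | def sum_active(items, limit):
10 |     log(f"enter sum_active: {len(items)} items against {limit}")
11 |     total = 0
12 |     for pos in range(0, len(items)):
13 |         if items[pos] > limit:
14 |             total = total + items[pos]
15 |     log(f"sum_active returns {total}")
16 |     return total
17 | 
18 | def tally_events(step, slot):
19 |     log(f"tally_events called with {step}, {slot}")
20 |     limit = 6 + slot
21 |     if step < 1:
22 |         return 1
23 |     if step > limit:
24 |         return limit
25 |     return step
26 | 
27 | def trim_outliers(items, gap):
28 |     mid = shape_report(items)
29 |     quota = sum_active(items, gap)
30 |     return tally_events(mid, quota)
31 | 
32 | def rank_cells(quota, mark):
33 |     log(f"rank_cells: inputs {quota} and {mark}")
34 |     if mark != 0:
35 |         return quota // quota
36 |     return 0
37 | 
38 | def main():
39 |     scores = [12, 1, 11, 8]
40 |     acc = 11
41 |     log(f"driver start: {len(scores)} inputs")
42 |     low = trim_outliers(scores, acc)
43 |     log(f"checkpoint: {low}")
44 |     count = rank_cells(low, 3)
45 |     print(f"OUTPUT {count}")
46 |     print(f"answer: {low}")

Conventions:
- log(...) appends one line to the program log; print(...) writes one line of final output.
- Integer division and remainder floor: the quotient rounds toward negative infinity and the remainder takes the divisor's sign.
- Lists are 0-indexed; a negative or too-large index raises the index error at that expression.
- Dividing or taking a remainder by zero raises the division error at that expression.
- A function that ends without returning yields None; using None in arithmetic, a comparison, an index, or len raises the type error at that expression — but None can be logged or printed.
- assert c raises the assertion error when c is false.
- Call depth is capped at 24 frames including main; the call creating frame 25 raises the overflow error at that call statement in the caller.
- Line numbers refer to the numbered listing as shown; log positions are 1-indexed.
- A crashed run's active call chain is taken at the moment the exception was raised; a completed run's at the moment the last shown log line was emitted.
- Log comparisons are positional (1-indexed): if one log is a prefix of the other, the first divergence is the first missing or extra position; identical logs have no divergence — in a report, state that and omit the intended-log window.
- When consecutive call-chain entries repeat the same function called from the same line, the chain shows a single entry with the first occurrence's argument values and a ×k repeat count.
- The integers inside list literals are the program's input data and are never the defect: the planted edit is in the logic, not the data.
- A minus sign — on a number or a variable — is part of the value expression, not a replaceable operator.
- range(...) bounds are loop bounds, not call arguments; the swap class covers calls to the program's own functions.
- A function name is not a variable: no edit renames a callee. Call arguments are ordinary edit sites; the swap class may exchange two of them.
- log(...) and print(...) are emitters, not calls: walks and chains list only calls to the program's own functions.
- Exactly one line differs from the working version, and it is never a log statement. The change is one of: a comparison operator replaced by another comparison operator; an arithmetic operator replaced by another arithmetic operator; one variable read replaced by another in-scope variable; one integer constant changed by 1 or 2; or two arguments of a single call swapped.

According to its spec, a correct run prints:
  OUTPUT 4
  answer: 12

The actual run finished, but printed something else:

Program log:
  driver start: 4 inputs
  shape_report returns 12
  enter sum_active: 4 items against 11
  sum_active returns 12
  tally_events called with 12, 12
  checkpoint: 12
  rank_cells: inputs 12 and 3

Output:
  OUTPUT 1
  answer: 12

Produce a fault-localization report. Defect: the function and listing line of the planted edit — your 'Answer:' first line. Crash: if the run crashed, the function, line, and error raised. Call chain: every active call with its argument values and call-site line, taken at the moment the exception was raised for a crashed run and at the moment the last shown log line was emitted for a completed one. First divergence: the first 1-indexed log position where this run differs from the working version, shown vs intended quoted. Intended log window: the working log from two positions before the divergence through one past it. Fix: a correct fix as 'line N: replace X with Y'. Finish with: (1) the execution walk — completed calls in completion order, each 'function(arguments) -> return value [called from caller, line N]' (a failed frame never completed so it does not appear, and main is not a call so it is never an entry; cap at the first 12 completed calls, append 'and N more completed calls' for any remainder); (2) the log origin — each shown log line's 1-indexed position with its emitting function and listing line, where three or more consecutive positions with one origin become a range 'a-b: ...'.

Answer: the defect is in rank_cells at line 35.
Key observation: Every logged value matches the working version; the printed result is what differs.
Call chain: main -> rank_cells(12, 3) (called at line 44).
First divergence: none; the two logs match at every position.
Execution walk:
  shape_report([12, 1, 11, 8]) -> 12  [called from trim_outliers, line 28]
  sum_active([12, 1, 11, 8], 11) -> 12  [called from trim_outliers, line 29]
  tally_events(12, 12) -> 12  [called from trim_outliers, line 30]
  trim_outliers([12, 1, 11, 8], 11) -> 12  [called from main, line 42]
  rank_cells(12, 3) -> 1  [called from main, line 44]
Log line origins:
  1 — main, line 41
  2 — shape_report, line 6
  3 — sum_active, line 10
  4 — sum_active, line 15
  5 — tally_events, line 19
  6 — main, line 43
  7 — rank_cells, line 33
A correct fix: line 35: replace `quota // quota` with `quota // mark`.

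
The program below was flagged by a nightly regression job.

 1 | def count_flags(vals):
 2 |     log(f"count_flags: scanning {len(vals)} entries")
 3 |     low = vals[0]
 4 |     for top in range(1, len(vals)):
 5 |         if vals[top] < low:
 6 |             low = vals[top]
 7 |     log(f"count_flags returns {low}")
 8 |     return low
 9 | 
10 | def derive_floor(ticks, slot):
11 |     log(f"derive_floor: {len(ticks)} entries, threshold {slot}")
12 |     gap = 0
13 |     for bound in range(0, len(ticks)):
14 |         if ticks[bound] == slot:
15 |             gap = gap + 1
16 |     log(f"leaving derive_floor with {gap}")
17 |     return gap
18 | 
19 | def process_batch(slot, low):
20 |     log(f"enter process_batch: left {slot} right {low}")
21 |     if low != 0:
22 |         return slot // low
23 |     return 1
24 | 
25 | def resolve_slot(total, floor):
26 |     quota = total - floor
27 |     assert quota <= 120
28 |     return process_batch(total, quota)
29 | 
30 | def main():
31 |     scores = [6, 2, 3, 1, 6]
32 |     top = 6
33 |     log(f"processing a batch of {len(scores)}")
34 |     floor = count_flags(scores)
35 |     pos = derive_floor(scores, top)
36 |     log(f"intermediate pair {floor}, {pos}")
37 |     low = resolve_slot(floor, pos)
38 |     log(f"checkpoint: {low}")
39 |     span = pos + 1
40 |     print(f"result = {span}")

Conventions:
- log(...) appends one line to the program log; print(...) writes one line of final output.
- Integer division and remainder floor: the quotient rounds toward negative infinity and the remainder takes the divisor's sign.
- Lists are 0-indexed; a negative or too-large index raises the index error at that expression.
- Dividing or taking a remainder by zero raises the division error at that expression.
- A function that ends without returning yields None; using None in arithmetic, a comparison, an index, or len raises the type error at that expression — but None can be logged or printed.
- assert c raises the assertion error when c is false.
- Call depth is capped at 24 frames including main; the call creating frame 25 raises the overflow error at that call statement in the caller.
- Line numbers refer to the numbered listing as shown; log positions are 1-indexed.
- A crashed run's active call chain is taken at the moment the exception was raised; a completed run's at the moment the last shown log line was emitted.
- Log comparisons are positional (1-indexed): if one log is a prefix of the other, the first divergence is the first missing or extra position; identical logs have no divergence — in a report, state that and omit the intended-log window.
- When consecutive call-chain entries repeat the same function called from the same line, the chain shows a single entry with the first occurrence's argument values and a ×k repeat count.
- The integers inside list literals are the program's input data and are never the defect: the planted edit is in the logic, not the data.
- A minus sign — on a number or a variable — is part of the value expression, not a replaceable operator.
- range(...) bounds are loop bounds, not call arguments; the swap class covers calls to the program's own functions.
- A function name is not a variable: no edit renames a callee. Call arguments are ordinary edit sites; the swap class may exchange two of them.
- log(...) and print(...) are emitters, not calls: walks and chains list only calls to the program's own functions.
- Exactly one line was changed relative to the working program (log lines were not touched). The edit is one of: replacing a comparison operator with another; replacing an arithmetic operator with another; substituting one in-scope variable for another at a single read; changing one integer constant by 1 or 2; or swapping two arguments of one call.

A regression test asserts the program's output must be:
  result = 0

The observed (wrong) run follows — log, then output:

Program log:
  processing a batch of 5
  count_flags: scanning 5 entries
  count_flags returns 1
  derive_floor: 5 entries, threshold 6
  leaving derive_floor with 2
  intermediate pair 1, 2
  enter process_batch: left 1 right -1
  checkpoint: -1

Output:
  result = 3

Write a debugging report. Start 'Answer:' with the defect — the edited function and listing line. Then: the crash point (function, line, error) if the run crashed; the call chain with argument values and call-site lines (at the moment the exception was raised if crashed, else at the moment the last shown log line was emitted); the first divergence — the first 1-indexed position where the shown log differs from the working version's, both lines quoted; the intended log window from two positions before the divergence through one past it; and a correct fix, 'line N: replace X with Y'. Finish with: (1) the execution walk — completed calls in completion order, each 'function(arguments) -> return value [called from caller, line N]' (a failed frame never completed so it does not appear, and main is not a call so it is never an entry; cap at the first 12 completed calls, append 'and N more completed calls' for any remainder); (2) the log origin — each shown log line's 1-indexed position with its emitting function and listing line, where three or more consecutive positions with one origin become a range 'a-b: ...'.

Answer: the defect is in main at line 39.
Core observation: The logs agree in full; only the final output differs.
Call chain: main.
First divergence: there is none — every log position agrees.
Execution walk:
  count_flags([6, 2, 3, 1, 6]) -> 1  [called from main, line 34]
  derive_floor([6, 2, 3, 1, 6], 6) -> 2  [called from main, line 35]
  process_batch(1, -1) -> -1  [called from resolve_slot, line 28]
  resolve_slot(1, 2) -> -1  [called from main, line 37]
Log origins:
  1: emitted by main (line 33)
  2: emitted by count_flags (line 2)
  3: emitted by count_flags (line 7)
  4: emitted by derive_floor (line 11)
  5: emitted by derive_floor (line 16)
  6: emitted by main (line 36)
  7: emitted by process_batch (line 20)
  8: emitted by main (line 38)
A correct fix: line 39: replace `pos` with `low`.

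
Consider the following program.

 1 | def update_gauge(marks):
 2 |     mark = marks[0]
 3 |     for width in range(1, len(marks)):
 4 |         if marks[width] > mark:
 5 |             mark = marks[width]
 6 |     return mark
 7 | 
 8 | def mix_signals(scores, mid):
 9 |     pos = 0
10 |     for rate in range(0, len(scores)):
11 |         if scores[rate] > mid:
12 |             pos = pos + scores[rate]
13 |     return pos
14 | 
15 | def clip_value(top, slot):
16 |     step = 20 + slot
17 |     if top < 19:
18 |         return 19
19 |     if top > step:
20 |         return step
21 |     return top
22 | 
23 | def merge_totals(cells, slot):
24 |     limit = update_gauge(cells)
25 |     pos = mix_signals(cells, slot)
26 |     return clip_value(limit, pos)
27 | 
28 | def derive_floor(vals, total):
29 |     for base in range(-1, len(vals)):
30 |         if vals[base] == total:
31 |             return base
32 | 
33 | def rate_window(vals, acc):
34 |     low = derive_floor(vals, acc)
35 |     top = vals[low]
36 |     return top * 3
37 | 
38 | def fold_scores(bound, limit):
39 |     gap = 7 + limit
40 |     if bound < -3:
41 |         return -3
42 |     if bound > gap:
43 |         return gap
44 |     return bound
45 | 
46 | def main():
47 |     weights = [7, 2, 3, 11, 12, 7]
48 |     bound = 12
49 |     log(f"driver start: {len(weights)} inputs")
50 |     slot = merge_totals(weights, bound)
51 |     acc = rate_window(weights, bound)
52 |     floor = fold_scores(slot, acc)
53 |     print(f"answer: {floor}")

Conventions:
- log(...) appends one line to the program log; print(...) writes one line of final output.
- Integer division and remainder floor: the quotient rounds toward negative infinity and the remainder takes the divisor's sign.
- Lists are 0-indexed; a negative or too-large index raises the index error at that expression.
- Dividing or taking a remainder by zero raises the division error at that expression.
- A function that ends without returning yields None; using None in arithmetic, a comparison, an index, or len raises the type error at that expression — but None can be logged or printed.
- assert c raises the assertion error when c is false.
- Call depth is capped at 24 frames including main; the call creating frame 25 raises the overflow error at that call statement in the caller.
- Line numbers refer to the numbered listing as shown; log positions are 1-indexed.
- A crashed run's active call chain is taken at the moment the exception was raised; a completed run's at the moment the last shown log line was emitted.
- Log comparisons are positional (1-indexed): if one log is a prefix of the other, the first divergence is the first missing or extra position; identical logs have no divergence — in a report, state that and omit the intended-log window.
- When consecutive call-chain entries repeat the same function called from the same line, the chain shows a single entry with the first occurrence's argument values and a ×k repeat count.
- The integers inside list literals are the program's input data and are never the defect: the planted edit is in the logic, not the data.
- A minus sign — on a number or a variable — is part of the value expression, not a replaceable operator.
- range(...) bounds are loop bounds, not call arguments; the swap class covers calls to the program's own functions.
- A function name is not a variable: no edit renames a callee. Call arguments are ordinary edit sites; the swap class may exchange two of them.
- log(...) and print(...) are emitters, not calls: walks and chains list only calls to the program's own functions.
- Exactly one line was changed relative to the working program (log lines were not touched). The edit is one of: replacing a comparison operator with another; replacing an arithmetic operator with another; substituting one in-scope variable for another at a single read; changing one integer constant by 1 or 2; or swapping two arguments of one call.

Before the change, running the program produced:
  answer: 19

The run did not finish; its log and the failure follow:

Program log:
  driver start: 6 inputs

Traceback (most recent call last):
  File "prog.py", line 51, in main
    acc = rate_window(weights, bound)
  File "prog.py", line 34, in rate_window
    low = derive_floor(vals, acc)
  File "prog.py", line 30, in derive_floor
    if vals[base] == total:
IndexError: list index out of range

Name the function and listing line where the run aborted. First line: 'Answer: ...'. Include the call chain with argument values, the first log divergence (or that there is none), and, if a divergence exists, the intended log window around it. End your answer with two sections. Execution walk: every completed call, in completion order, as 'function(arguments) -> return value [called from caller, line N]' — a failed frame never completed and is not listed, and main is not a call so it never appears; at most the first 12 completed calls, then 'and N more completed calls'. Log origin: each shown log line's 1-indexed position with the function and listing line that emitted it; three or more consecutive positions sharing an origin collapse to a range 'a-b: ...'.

Answer: the error was raised in derive_floor, line 30.
Key observation: The log gives no warning — it matches the intended run right up to the abort.
Call chain: main -> rate_window([7, 2, 3, 11, 12, 7], 12) (called at line 51) -> derive_floor([7, 2, 3, 11, 12, 7], 12) (called at line 34).
First divergence: none (the log streams are identical).
Execution walk:
  update_gauge([7, 2, 3, 11, 12, 7]) -> 12  [called from merge_totals, line 24]
  mix_signals([7, 2, 3, 11, 12, 7], 12) -> 0  [called from merge_totals, line 25]
  clip_value(12, 0) -> 19  [called from merge_totals, line 26]
  merge_totals([7, 2, 3, 11, 12, 7], 12) -> 19  [called from main, line 50]
Log origins:
  1: from main, line 49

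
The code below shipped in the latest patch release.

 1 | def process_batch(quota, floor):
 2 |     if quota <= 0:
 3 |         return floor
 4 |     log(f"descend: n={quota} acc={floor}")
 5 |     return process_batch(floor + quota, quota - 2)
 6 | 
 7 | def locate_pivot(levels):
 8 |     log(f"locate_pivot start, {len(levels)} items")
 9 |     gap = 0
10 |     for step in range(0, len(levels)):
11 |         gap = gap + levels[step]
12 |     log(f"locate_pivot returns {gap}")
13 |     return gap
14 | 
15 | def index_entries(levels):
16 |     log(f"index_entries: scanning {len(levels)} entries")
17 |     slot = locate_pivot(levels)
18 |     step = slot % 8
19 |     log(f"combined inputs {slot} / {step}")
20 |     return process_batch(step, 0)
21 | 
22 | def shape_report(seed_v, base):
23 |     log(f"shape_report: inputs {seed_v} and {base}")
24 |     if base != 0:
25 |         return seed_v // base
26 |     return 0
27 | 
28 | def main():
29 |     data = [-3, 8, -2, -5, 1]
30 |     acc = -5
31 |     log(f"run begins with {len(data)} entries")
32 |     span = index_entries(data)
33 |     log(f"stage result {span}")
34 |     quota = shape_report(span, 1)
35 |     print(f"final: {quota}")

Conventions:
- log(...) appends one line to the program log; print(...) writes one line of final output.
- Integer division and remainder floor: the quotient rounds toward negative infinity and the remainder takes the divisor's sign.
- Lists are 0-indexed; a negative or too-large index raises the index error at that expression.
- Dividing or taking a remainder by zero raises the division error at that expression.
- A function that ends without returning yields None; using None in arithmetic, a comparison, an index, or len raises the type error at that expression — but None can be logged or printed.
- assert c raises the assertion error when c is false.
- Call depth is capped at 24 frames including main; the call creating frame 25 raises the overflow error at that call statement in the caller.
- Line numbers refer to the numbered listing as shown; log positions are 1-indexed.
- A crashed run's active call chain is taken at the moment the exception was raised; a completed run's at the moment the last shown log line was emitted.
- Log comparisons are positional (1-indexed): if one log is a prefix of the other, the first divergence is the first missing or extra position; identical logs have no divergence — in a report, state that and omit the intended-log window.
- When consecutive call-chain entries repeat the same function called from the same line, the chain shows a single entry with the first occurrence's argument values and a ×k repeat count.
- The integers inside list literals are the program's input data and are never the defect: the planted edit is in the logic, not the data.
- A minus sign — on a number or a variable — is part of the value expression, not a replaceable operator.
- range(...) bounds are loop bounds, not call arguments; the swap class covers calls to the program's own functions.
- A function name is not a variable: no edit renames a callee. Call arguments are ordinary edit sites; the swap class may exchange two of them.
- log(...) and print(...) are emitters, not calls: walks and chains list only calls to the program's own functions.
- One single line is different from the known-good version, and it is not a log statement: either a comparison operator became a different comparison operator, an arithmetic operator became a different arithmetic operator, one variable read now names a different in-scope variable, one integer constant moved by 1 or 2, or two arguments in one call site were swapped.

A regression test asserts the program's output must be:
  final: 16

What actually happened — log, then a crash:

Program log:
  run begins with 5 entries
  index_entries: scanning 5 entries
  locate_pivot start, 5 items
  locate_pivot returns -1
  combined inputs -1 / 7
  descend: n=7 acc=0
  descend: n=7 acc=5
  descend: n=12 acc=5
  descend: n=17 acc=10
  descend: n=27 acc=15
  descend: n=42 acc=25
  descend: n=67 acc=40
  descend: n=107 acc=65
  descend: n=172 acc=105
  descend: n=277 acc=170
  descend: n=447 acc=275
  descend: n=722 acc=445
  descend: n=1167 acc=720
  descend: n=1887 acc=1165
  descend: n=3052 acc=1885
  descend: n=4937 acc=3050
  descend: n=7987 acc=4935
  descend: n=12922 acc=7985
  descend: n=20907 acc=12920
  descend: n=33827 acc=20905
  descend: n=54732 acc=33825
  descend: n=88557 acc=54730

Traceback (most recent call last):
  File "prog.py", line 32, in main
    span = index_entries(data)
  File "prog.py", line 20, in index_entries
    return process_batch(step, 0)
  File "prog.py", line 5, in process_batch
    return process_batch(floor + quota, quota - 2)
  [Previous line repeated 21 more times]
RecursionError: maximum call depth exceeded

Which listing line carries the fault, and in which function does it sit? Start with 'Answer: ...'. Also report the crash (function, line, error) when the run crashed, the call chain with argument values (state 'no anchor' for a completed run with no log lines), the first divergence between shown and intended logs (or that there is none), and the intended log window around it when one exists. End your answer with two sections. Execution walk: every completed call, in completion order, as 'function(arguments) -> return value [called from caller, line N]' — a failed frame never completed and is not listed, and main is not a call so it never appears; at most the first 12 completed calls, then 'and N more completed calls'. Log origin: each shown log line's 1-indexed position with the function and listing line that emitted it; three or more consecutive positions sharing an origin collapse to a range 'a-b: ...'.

Answer: the defect is in process_batch at line 5.
Key observation: The earliest visible damage is log position 7 — 'descend: n=7 acc=5' rather than the intended 'descend: n=5 acc=7'.
Crash: process_batch, line 5, RecursionError.
Call chain: main -> index_entries([-3, 8, -2, -5, 1]) (called at line 32) -> process_batch(7, 0) (called at line 20) -> process_batch(7, 5) (called at line 5) ×21.
First divergence: position 7; shown 'descend: n=7 acc=5' vs intended 'descend: n=5 acc=7'.
Intended log window:
  5: combined inputs -1 / 7
  6: descend: n=7 acc=0
  7: descend: n=5 acc=7
  8: descend: n=3 acc=12
Execution walk:
  locate_pivot([-3, 8, -2, -5, 1]) -> -1  [called from index_entries, line 17]
Log line origins:
  1: from main, line 31
  2: from index_entries, line 16
  3: from locate_pivot, line 8
  4: from locate_pivot, line 12
  5: from index_entries, line 19
  6-27: from process_batch, line 4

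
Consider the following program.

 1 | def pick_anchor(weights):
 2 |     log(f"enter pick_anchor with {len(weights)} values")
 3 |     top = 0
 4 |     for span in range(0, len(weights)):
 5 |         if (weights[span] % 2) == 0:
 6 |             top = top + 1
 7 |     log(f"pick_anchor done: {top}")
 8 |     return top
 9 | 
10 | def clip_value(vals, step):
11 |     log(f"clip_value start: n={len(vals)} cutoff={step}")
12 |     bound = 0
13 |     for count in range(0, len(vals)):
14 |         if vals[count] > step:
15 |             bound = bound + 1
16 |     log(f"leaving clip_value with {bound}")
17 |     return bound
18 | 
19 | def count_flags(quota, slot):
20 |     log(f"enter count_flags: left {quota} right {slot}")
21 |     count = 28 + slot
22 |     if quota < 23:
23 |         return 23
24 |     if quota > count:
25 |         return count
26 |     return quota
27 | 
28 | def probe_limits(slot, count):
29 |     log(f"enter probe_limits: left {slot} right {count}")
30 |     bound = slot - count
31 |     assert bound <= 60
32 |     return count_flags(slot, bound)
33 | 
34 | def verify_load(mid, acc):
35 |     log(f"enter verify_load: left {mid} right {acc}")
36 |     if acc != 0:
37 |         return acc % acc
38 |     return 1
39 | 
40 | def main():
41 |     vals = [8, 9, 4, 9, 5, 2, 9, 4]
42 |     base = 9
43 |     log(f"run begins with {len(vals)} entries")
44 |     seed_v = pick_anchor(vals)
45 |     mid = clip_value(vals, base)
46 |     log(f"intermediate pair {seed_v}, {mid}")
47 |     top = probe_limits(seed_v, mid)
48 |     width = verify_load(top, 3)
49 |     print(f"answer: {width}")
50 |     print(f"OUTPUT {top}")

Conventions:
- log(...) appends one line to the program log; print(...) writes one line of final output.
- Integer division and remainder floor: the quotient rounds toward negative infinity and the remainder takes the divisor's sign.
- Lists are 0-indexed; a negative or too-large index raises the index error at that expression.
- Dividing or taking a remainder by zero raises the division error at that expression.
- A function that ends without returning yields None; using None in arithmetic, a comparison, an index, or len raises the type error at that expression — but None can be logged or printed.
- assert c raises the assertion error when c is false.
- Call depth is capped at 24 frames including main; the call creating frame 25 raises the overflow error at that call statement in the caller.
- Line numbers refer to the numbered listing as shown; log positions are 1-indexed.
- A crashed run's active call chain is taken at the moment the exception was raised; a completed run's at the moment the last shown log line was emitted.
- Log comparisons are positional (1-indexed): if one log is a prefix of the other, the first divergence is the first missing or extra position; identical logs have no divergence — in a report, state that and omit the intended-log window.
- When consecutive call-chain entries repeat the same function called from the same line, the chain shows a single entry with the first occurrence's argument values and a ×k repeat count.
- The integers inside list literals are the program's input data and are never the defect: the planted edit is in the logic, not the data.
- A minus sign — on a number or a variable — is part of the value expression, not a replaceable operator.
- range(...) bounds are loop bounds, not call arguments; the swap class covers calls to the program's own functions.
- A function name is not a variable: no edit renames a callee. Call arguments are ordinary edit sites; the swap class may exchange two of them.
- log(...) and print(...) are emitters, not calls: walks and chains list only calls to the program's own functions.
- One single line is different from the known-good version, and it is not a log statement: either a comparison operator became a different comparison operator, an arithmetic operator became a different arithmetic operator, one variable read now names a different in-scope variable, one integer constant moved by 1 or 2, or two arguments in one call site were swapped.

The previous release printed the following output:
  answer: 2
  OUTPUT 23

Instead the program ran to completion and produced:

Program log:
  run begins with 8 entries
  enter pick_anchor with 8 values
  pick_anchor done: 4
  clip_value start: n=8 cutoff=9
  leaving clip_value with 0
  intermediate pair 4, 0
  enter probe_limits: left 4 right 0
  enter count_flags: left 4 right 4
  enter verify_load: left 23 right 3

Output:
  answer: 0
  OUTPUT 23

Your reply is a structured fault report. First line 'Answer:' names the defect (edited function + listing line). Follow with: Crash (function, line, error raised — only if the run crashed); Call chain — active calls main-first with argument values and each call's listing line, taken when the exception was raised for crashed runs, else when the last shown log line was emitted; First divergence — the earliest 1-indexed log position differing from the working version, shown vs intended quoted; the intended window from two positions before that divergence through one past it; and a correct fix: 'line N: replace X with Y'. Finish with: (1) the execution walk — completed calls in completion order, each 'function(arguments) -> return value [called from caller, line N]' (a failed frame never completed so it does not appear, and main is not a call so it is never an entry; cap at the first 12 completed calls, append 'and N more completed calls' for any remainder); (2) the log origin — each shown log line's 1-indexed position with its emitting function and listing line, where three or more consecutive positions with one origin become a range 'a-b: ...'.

Answer: the defect is in verify_load at line 37.
Key fact: Nothing in the log betrays the bug — only the output does.
Call chain: main -> verify_load(23, 3) (called at line 48).
First divergence: none; the two logs match at every position.
Execution walk:
  pick_anchor([8, 9, 4, 9, 5, 2, 9, 4]) -> 4  [called from main, line 44]
  clip_value([8, 9, 4, 9, 5, 2, 9, 4], 9) -> 0  [called from main, line 45]
  count_flags(4, 4) -> 23  [called from probe_limits, line 32]
  probe_limits(4, 0) -> 23  [called from main, line 47]
  verify_load(23, 3) -> 0  [called from main, line 48]
Log origin:
  1 — main, line 43
  2 — pick_anchor, line 2
  3 — pick_anchor, line 7
  4 — clip_value, line 11
  5 — clip_value, line 16
  6 — main, line 46
  7 — probe_limits, line 29
  8 — count_flags, line 20
  9 — verify_load, line 35
A correct fix: line 37: replace `acc % acc` with `mid % acc`.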